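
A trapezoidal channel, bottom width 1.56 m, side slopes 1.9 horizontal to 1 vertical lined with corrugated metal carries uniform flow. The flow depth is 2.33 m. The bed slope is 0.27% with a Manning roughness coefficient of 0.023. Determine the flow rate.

With bottom width b = 1.56 m and side slope z = 1.9: A = (b + zy)y = (1.56 + 1.9×2.33)×2.33 = 13.95 m²; P = b + 2y√(1+z²) = 1.56 + 2×2.33×2.147 = 11.57 m.
Hydraulic radius R = A/P = 13.95/11.57 = 1.206 m.
Manning's equation: Q = (1/n) A R^(2/3) S^(1/2) = (1/0.023) × 13.95 × 1.206^(2/3) × 0.0027^(1/2) = 35.7 m³/s.

Q = 35.7 m³/s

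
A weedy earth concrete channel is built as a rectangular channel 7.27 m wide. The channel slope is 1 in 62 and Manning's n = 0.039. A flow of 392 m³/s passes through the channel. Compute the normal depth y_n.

y_n = 8.82 m

Manning's equation rearranged: A R^(2/3) = nQ / (1·√S) = 0.039 × 392 / (√0.01613) = 120.4.
At y = 6.8 m: A R^(2/3) = 87.85 — low.
At y = 8.82 m: A R^(2/3) = 120.4 — close enough.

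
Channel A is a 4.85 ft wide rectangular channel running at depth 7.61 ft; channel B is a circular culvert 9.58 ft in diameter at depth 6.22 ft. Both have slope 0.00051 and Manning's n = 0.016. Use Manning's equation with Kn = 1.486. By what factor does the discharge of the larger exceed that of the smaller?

1.76

Channel A: Flow area A = b·y = 4.85 × 7.61 = 36.91 ft². Wetted perimeter P = b + 2y = 4.85 + 2×7.61 = 20.07 ft. Hydraulic radius R = A/P = 36.91/20.07 = 1.839 ft. Q_A = (1.486/0.016)·36.91·1.839^(2/3)·√0.00051 = 116.2 ft³/s.
Channel B: For a circular section of diameter D = 9.58 ft at depth y = 6.22 ft, the central angle is θ = 2 arccos(1 − 2y/D) = 3.748 rad. Then A = (D²/8)(θ − sin θ) = 49.53 ft² and P = Dθ/2 = 17.95 ft. Hydraulic radius R = A/P = 49.53/17.95 = 2.759 ft. Q_B = (1.486/0.016)·49.53·2.759^(2/3)·√0.00051 = 204.4 ft³/s.
The larger discharge is 204.4 ft³/s and the smaller is 116.2 ft³/s; the ratio is 1.76.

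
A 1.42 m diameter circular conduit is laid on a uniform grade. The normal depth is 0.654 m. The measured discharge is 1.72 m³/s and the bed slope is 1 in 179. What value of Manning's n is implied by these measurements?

n = 0.015

For a circular section of diameter D = 1.42 m at depth y = 0.654 m, the central angle is θ = 2 arccos(1 − 2y/D) = 2.984 rad. Then A = (D²/8)(θ − sin θ) = 0.7124 m² and P = Dθ/2 = 2.118 m.
Hydraulic radius R = A/P = 0.7124/2.118 = 0.3363 m.
Rearranging Manning's equation: n = (1/Q) A R^(2/3) S^(1/2) = (1/1.72) × 0.7124 × 0.3363^(2/3) × √0.005587 = 0.015.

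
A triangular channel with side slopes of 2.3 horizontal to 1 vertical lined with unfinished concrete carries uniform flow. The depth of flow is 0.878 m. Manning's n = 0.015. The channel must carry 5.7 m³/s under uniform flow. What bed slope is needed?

For a triangular section with side slope z = 2.3: A = zy² = 2.3×0.878² = 1.773 m²; P = 2y√(1+z²) = 2×0.878×2.508 = 4.404 m.
Hydraulic radius R = A/P = 1.773/4.404 = 0.4026 m.
From Manning's equation, S = [nQ / (1 A R^(2/3))]² = [0.015 × 5.7 / (1 × 1.773 × 0.4026^(2/3))]² = 0.00782.

S = 0.00782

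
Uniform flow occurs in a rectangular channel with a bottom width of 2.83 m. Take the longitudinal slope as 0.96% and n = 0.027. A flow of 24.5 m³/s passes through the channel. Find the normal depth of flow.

Manning's equation rearranged: A R^(2/3) = nQ / (1·√S) = 0.027 × 24.5 / (√0.0096) = 6.751.
Try y = 1.97 m: A R^(2/3) = 4.898 — short.
Try y = 2.88 m: A R^(2/3) = 7.87 — over.
Try y = 2.54 m: A R^(2/3) = 6.744 — close enough.

y_n = 2.54 m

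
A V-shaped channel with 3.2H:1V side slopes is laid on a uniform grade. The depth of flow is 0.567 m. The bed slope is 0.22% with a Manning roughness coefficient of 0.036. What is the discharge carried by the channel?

Q = 0.561 m³/s

For a triangular section with side slope z = 3.2: A = zy² = 3.2×0.567² = 1.029 m²; P = 2y√(1+z²) = 2×0.567×3.353 = 3.802 m.
Hydraulic radius R = A/P = 1.029/3.802 = 0.2706 m.
Manning's equation: Q = (1/n) A R^(2/3) S^(1/2) = (1/0.036) × 1.029 × 0.2706^(2/3) × 0.0022^(1/2) = 0.561 m³/s.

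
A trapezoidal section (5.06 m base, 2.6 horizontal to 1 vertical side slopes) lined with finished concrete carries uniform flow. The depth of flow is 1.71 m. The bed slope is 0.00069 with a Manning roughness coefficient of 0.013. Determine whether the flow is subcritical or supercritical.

With bottom width b = 5.06 m and side slope z = 2.6: A = (b + zy)y = (5.06 + 2.6×1.71)×1.71 = 16.26 m²; P = b + 2y√(1+z²) = 5.06 + 2×1.71×2.786 = 14.59 m.
Hydraulic radius R = A/P = 16.26/14.59 = 1.114 m.
V = (1/n) R^(2/3) √S = (1/0.013) × 1.114^(2/3) × √0.00069 = 2.172 m/s. Hydraulic depth D_h = A/T = 16.26/13.95 = 1.165 m.
Froude number Fr = V/√(g·D_h) = 2.172/√(9.81×1.165) = 0.642, which is less than 1, so the flow is subcritical.

subcritical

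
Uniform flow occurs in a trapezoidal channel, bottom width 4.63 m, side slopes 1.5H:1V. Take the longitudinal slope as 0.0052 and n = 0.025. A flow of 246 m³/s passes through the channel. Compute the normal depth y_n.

Manning's equation rearranged: A R^(2/3) = nQ / (1·√S) = 0.025 × 246 / (√0.0052) = 85.29.
At y = 3.14 m: A R^(2/3) = 44.01 — low.
At y = 5.1 m: A R^(2/3) = 122.1 — high.
At y = 4.32 m: A R^(2/3) = 85.44 — ≈ 85.29.

y_n = 4.32 m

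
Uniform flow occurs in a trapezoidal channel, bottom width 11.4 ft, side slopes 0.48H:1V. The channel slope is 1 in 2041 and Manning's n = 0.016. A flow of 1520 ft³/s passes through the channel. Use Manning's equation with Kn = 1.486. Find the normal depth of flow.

Manning's equation rearranged: A R^(2/3) = nQ / (1.486·√S) = 0.016 × 1520 / (1.486 × √0.00049) = 739.4.
Trying y = 9.01 ft: A R^(2/3) = 387 — short.
Trying y = 15.6 ft: A R^(2/3) = 1016 — over.
Trying y = 13.1 ft: A R^(2/3) = 741.7 — ≈ 739.4.

y_n = 13.1 ft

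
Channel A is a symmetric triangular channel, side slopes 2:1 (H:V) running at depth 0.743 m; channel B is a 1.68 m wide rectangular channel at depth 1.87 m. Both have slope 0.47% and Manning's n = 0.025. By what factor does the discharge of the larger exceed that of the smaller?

Channel A: For a triangular section with side slope z = 2: A = zy² = 2×0.743² = 1.104 m²; P = 2y√(1+z²) = 2×0.743×2.236 = 3.323 m. Hydraulic radius R = A/P = 1.104/3.323 = 0.3323 m. Q_A = (1/0.025)·1.104·0.3323^(2/3)·√0.0047 = 1.453 m³/s.
Channel B: Flow area A = b·y = 1.68 × 1.87 = 3.142 m². Wetted perimeter P = b + 2y = 1.68 + 2×1.87 = 5.42 m. Hydraulic radius R = A/P = 3.142/5.42 = 0.5796 m. Q_B = (1/0.025)·3.142·0.5796^(2/3)·√0.0047 = 5.989 m³/s.
The larger discharge is 5.989 m³/s and the smaller is 1.453 m³/s; the ratio is 4.12.

4.12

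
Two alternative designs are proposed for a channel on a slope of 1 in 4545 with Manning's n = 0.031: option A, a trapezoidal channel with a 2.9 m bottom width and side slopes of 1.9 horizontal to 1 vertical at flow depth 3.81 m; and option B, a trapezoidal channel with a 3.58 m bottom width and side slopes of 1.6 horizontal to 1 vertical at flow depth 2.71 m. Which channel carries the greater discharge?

Channel A: With bottom width b = 2.9 m and side slope z = 1.9: A = (b + zy)y = (2.9 + 1.9×3.81)×3.81 = 38.63 m²; P = b + 2y√(1+z²) = 2.9 + 2×3.81×2.147 = 19.26 m. Hydraulic radius R = A/P = 38.63/19.26 = 2.006 m. Q_A = (1/0.031)·38.63·2.006^(2/3)·√0.00022 = 29.4 m³/s.
Channel B: With bottom width b = 3.58 m and side slope z = 1.6: A = (b + zy)y = (3.58 + 1.6×2.71)×2.71 = 21.45 m²; P = b + 2y√(1+z²) = 3.58 + 2×2.71×1.887 = 13.81 m. Hydraulic radius R = A/P = 21.45/13.81 = 1.554 m. Q_B = (1/0.031)·21.45·1.554^(2/3)·√0.00022 = 13.77 m³/s.
Q_A = 29.4 m³/s vs Q_B = 13.77 m³/s, so channel A carries more.

channel A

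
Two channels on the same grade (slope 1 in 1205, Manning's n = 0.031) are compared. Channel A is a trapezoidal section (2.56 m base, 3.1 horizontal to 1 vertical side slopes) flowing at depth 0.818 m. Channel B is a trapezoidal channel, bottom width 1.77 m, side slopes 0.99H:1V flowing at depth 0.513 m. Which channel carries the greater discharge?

channel A

Channel A: With bottom width b = 2.56 m and side slope z = 3.1: A = (b + zy)y = (2.56 + 3.1×0.818)×0.818 = 4.168 m²; P = b + 2y√(1+z²) = 2.56 + 2×0.818×3.257 = 7.889 m. Hydraulic radius R = A/P = 4.168/7.889 = 0.5284 m. Q_A = (1/0.031)·4.168·0.5284^(2/3)·√0.0008299 = 2.532 m³/s.
Channel B: With bottom width b = 1.77 m and side slope z = 0.99: A = (b + zy)y = (1.77 + 0.99×0.513)×0.513 = 1.169 m²; P = b + 2y√(1+z²) = 1.77 + 2×0.513×1.407 = 3.214 m. Hydraulic radius R = A/P = 1.169/3.214 = 0.3636 m. Q_B = (1/0.031)·1.169·0.3636^(2/3)·√0.0008299 = 0.5532 m³/s.
Q_A = 2.532 m³/s vs Q_B = 0.5532 m³/s, so channel A carries more.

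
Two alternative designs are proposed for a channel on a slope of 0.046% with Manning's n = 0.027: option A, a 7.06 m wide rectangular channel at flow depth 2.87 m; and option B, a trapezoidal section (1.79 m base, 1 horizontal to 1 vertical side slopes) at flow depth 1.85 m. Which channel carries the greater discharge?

Channel A: Flow area A = b·y = 7.06 × 2.87 = 20.26 m². Wetted perimeter P = b + 2y = 7.06 + 2×2.87 = 12.8 m. Hydraulic radius R = A/P = 20.26/12.8 = 1.583 m. Q_A = (1/0.027)·20.26·1.583^(2/3)·√0.00046 = 21.86 m³/s.
Channel B: With bottom width b = 1.79 m and side slope z = 1: A = (b + zy)y = (1.79 + 1×1.85)×1.85 = 6.734 m²; P = b + 2y√(1+z²) = 1.79 + 2×1.85×1.414 = 7.023 m. Hydraulic radius R = A/P = 6.734/7.023 = 0.9589 m. Q_B = (1/0.027)·6.734·0.9589^(2/3)·√0.00046 = 5.202 m³/s.
Q_A = 21.86 m³/s vs Q_B = 5.202 m³/s, so channel A carries more.

channel A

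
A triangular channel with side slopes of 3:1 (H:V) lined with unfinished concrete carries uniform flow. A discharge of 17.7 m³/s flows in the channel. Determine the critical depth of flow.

y_c = 1.48 m

At critical depth, Q² T / (g A³) = 1, i.e. A³/T = Q²/g = 17.7²/9.81 = 31.94.
Trying y = 1.24 m: A³/T = 13.19 — too small.
Trying y = 1.72 m: A³/T = 67.74 — too large.
Trying y = 1.48 m: A³/T = 31.95 — ≈ 31.94.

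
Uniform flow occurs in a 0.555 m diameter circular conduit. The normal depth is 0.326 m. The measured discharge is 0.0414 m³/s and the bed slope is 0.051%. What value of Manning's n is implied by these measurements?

For a circular section of diameter D = 0.555 m at depth y = 0.326 m, the central angle is θ = 2 arccos(1 − 2y/D) = 3.493 rad. Then A = (D²/8)(θ − sin θ) = 0.1477 m² and P = Dθ/2 = 0.9693 m.
Hydraulic radius R = A/P = 0.1477/0.9693 = 0.1524 m.
Rearranging Manning's equation: n = (1/Q) A R^(2/3) S^(1/2) = (1/0.0414) × 0.1477 × 0.1524^(2/3) × √0.00051 = 0.023.

n = 0.023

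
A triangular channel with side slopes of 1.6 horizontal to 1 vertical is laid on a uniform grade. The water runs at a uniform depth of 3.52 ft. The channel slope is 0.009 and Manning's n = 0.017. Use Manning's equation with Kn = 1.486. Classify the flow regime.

For a triangular section with side slope z = 1.6: A = zy² = 1.6×3.52² = 19.82 ft²; P = 2y√(1+z²) = 2×3.52×1.887 = 13.28 ft.
Hydraulic radius R = A/P = 19.82/13.28 = 1.492 ft.
V = (1.486/n) R^(2/3) √S = (1.486/0.017) × 1.492^(2/3) × √0.009 = 10.83 ft/s. Hydraulic depth D_h = A/T = 19.82/11.26 = 1.76 ft.
Froude number Fr = V/√(g·D_h) = 10.83/√(32.2×1.76) = 1.44, which is greater than 1, so the flow is supercritical.

supercritical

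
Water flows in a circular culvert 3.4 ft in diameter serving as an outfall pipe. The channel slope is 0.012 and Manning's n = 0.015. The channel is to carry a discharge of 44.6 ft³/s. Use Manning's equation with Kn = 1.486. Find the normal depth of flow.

y_n = 1.71 ft

Manning's equation rearranged: A R^(2/3) = nQ / (1.486·√S) = 0.015 × 44.6 / (1.486 × √0.012) = 4.11.
Trying y = 2.03 ft: A R^(2/3) = 5.432 — high.
Trying y = 1.49 ft: A R^(2/3) = 3.238 — low.
Trying y = 1.71 ft: A R^(2/3) = 4.114 — close enough.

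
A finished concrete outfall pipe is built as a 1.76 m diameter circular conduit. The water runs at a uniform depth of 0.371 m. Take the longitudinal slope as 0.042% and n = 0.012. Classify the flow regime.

subcritical

For a circular section of diameter D = 1.76 m at depth y = 0.371 m, the central angle is θ = 2 arccos(1 − 2y/D) = 1.908 rad. Then A = (D²/8)(θ − sin θ) = 0.3734 m² and P = Dθ/2 = 1.679 m.
Hydraulic radius R = A/P = 0.3734/1.679 = 0.2224 m.
V = (1/n) R^(2/3) √S = (1/0.012) × 0.2224^(2/3) × √0.00042 = 0.6269 m/s. Hydraulic depth D_h = A/T = 0.3734/1.436 = 0.2601 m.
Froude number Fr = V/√(g·D_h) = 0.6269/√(9.81×0.2601) = 0.392, which is less than 1, so the flow is subcritical.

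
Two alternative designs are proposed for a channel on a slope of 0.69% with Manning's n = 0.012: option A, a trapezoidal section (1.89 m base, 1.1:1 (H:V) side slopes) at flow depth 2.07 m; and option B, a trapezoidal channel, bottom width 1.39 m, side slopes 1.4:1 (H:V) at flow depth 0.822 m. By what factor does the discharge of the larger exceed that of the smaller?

6.91

Channel A: With bottom width b = 1.89 m and side slope z = 1.1: A = (b + zy)y = (1.89 + 1.1×2.07)×2.07 = 8.626 m²; P = b + 2y√(1+z²) = 1.89 + 2×2.07×1.487 = 8.045 m. Hydraulic radius R = A/P = 8.626/8.045 = 1.072 m. Q_A = (1/0.012)·8.626·1.072^(2/3)·√0.0069 = 62.55 m³/s.
Channel B: With bottom width b = 1.39 m and side slope z = 1.4: A = (b + zy)y = (1.39 + 1.4×0.822)×0.822 = 2.089 m²; P = b + 2y√(1+z²) = 1.39 + 2×0.822×1.72 = 4.218 m. Hydraulic radius R = A/P = 2.089/4.218 = 0.4951 m. Q_B = (1/0.012)·2.089·0.4951^(2/3)·√0.0069 = 9.048 m³/s.
The larger discharge is 62.55 m³/s and the smaller is 9.048 m³/s; the ratio is 6.91.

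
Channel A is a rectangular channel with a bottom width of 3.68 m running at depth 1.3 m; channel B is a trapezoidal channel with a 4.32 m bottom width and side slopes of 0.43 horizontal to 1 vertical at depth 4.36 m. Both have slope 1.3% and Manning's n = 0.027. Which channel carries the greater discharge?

channel B

Channel A: Flow area A = b·y = 3.68 × 1.3 = 4.784 m². Wetted perimeter P = b + 2y = 3.68 + 2×1.3 = 6.28 m. Hydraulic radius R = A/P = 4.784/6.28 = 0.7618 m. Q_A = (1/0.027)·4.784·0.7618^(2/3)·√0.013 = 16.85 m³/s.
Channel B: With bottom width b = 4.32 m and side slope z = 0.43: A = (b + zy)y = (4.32 + 0.43×4.36)×4.36 = 27.01 m²; P = b + 2y√(1+z²) = 4.32 + 2×4.36×1.089 = 13.81 m. Hydraulic radius R = A/P = 27.01/13.81 = 1.955 m. Q_B = (1/0.027)·27.01·1.955^(2/3)·√0.013 = 178.4 m³/s.
Q_A = 16.85 m³/s vs Q_B = 178.4 m³/s, so channel B carries more.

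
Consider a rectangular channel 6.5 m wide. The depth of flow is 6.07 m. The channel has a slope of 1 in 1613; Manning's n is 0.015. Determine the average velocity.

Flow area A = b·y = 6.5 × 6.07 = 39.45 m². Wetted perimeter P = b + 2y = 6.5 + 2×6.07 = 18.64 m.
Hydraulic radius R = A/P = 39.45/18.64 = 2.117 m.
From Manning's equation, V = (1/n) R^(2/3) S^(1/2) = (1/0.015) × 2.117^(2/3) × 0.00062^(1/2) = 2.74 m/s.

V = 2.74 m/s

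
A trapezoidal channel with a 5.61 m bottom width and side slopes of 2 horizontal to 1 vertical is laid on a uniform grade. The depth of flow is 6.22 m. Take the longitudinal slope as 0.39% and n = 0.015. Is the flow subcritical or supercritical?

With bottom width b = 5.61 m and side slope z = 2: A = (b + zy)y = (5.61 + 2×6.22)×6.22 = 112.3 m²; P = b + 2y√(1+z²) = 5.61 + 2×6.22×2.236 = 33.43 m.
Hydraulic radius R = A/P = 112.3/33.43 = 3.359 m.
V = (1/n) R^(2/3) √S = (1/0.015) × 3.359^(2/3) × √0.0039 = 9.337 m/s. Hydraulic depth D_h = A/T = 112.3/30.49 = 3.682 m.
Froude number Fr = V/√(g·D_h) = 9.337/√(9.81×3.682) = 1.55, which is greater than 1, so the flow is supercritical.

supercritical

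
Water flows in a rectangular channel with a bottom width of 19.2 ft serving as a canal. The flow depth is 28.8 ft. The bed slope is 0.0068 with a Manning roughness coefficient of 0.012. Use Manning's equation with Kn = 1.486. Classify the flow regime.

Flow area A = b·y = 19.2 × 28.8 = 553 ft². Wetted perimeter P = b + 2y = 19.2 + 2×28.8 = 76.8 ft.
Hydraulic radius R = A/P = 553/76.8 = 7.2 ft.
V = (1.486/n) R^(2/3) √S = (1.486/0.012) × 7.2^(2/3) × √0.0068 = 38.08 ft/s. Hydraulic depth D_h = A/T = 553/19.2 = 28.8 ft.
Froude number Fr = V/√(g·D_h) = 38.08/√(32.2×28.8) = 1.25, which is greater than 1, so the flow is supercritical.

supercritical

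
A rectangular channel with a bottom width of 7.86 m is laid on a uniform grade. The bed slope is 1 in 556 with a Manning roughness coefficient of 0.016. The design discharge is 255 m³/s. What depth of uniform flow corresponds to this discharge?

Manning's equation rearranged: A R^(2/3) = nQ / (1·√S) = 0.016 × 255 / (√0.001799) = 96.2.
Trying y = 7.6 m: A R^(2/3) = 112.7 — too large.
Trying y = 5.1 m: A R^(2/3) = 68.21 — too small.
Trying y = 6.69 m: A R^(2/3) = 96.23 — matches.

y_n = 6.69 m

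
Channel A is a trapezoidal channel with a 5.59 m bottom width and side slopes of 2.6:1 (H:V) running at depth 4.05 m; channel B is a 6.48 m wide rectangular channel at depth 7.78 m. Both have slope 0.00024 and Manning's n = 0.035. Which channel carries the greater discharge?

channel A

Channel A: With bottom width b = 5.59 m and side slope z = 2.6: A = (b + zy)y = (5.59 + 2.6×4.05)×4.05 = 65.29 m²; P = b + 2y√(1+z²) = 5.59 + 2×4.05×2.786 = 28.15 m. Hydraulic radius R = A/P = 65.29/28.15 = 2.319 m. Q_A = (1/0.035)·65.29·2.319^(2/3)·√0.00024 = 50.63 m³/s.
Channel B: Flow area A = b·y = 6.48 × 7.78 = 50.41 m². Wetted perimeter P = b + 2y = 6.48 + 2×7.78 = 22.04 m. Hydraulic radius R = A/P = 50.41/22.04 = 2.287 m. Q_B = (1/0.035)·50.41·2.287^(2/3)·√0.00024 = 38.74 m³/s.
Q_A = 50.63 m³/s vs Q_B = 38.74 m³/s, so channel A carries more.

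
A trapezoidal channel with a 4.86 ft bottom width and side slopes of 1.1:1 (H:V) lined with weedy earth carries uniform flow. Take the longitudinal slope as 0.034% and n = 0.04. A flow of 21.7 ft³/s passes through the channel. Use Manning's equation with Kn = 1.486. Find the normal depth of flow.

y_n = 2.81 ft

Manning's equation rearranged: A R^(2/3) = nQ / (1.486·√S) = 0.04 × 21.7 / (1.486 × √0.00034) = 31.68.
Try y = 2.09 ft: A R^(2/3) = 18.29 — too small.
Try y = 3.57 ft: A R^(2/3) = 50.25 — too large.
Try y = 2.81 ft: A R^(2/3) = 31.71 — close enough.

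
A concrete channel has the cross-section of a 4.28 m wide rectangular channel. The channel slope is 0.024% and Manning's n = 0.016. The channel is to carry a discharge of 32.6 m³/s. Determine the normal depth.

y_n = 5.83 m

Manning's equation rearranged: A R^(2/3) = nQ / (1·√S) = 0.016 × 32.6 / (√0.00024) = 33.67.
Trying y = 5.07 m: A R^(2/3) = 28.5 — too small.
Trying y = 6.34 m: A R^(2/3) = 37.12 — too large.
Trying y = 5.83 m: A R^(2/3) = 33.64 — matches.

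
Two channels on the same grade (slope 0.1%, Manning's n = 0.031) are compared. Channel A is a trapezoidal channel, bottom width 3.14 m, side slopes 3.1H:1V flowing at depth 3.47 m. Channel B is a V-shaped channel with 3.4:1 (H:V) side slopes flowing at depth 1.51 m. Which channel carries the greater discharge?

Channel A: With bottom width b = 3.14 m and side slope z = 3.1: A = (b + zy)y = (3.14 + 3.1×3.47)×3.47 = 48.22 m²; P = b + 2y√(1+z²) = 3.14 + 2×3.47×3.257 = 25.75 m. Hydraulic radius R = A/P = 48.22/25.75 = 1.873 m. Q_A = (1/0.031)·48.22·1.873^(2/3)·√0.001 = 74.75 m³/s.
Channel B: For a triangular section with side slope z = 3.4: A = zy² = 3.4×1.51² = 7.752 m²; P = 2y√(1+z²) = 2×1.51×3.544 = 10.7 m. Hydraulic radius R = A/P = 7.752/10.7 = 0.7243 m. Q_B = (1/0.031)·7.752·0.7243^(2/3)·√0.001 = 6.378 m³/s.
Q_A = 74.75 m³/s vs Q_B = 6.378 m³/s, so channel A carries more.

channel A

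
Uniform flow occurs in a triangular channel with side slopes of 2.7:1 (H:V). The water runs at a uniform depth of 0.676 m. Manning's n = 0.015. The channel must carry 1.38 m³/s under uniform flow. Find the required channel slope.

For a triangular section with side slope z = 2.7: A = zy² = 2.7×0.676² = 1.234 m²; P = 2y√(1+z²) = 2×0.676×2.879 = 3.893 m.
Hydraulic radius R = A/P = 1.234/3.893 = 0.317 m.
From Manning's equation, S = [nQ / (1 A R^(2/3))]² = [0.015 × 1.38 / (1 × 1.234 × 0.317^(2/3))]² = 0.0013.

S = 0.0013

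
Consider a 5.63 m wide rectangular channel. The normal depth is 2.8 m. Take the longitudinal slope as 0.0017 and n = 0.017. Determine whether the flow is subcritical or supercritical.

subcritical

Flow area A = b·y = 5.63 × 2.8 = 15.76 m². Wetted perimeter P = b + 2y = 5.63 + 2×2.8 = 11.23 m.
Hydraulic radius R = A/P = 15.76/11.23 = 1.404 m.
V = (1/n) R^(2/3) √S = (1/0.017) × 1.404^(2/3) × √0.0017 = 3.041 m/s. Hydraulic depth D_h = A/T = 15.76/5.63 = 2.8 m.
Froude number Fr = V/√(g·D_h) = 3.041/√(9.81×2.8) = 0.58, which is less than 1, so the flow is subcritical.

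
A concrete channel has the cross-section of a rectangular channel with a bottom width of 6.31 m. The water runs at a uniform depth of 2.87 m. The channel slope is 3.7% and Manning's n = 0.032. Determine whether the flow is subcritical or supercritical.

supercritical

Flow area A = b·y = 6.31 × 2.87 = 18.11 m². Wetted perimeter P = b + 2y = 6.31 + 2×2.87 = 12.05 m.
Hydraulic radius R = A/P = 18.11/12.05 = 1.503 m.
V = (1/n) R^(2/3) √S = (1/0.032) × 1.503^(2/3) × √0.037 = 7.887 m/s. Hydraulic depth D_h = A/T = 18.11/6.31 = 2.87 m.
Froude number Fr = V/√(g·D_h) = 7.887/√(9.81×2.87) = 1.49, which is greater than 1, so the flow is supercritical.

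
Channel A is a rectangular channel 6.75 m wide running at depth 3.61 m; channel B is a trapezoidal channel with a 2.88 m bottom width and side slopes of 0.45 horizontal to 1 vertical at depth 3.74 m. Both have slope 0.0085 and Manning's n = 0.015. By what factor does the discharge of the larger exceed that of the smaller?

Channel A: Flow area A = b·y = 6.75 × 3.61 = 24.37 m². Wetted perimeter P = b + 2y = 6.75 + 2×3.61 = 13.97 m. Hydraulic radius R = A/P = 24.37/13.97 = 1.744 m. Q_A = (1/0.015)·24.37·1.744^(2/3)·√0.0085 = 217 m³/s.
Channel B: With bottom width b = 2.88 m and side slope z = 0.45: A = (b + zy)y = (2.88 + 0.45×3.74)×3.74 = 17.07 m²; P = b + 2y√(1+z²) = 2.88 + 2×3.74×1.097 = 11.08 m. Hydraulic radius R = A/P = 17.07/11.08 = 1.54 m. Q_B = (1/0.015)·17.07·1.54^(2/3)·√0.0085 = 139.9 m³/s.
The larger discharge is 217 m³/s and the smaller is 139.9 m³/s; the ratio is 1.55.

1.55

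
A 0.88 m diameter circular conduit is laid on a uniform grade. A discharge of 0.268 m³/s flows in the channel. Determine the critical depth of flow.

y_c = 0.3 m

At critical depth, Q² T / (g A³) = 1, i.e. A³/T = Q²/g = 0.268²/9.81 = 0.007322.
Trying y = 0.346 m: A³/T = 0.01273 — high.
Trying y = 0.222 m: A³/T = 0.002285 — low.
Trying y = 0.3 m: A³/T = 0.007348 — close enough.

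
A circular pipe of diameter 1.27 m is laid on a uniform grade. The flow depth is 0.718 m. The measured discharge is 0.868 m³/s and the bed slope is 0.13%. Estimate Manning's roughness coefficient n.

For a circular section of diameter D = 1.27 m at depth y = 0.718 m, the central angle is θ = 2 arccos(1 − 2y/D) = 3.404 rad. Then A = (D²/8)(θ − sin θ) = 0.7385 m² and P = Dθ/2 = 2.161 m.
Hydraulic radius R = A/P = 0.7385/2.161 = 0.3417 m.
Rearranging Manning's equation: n = (1/Q) A R^(2/3) S^(1/2) = (1/0.868) × 0.7385 × 0.3417^(2/3) × √0.0013 = 0.015.

n = 0.015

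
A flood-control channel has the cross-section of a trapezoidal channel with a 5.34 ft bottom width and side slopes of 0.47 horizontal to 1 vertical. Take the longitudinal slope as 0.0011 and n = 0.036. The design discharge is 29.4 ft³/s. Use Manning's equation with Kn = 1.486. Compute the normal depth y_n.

y_n = 2.51 ft

Manning's equation rearranged: A R^(2/3) = nQ / (1.486·√S) = 0.036 × 29.4 / (1.486 × √0.0011) = 21.48.
At y = 2.89 ft: A R^(2/3) = 27.04 — high.
At y = 1.99 ft: A R^(2/3) = 14.74 — low.
At y = 2.51 ft: A R^(2/3) = 21.47 — matches.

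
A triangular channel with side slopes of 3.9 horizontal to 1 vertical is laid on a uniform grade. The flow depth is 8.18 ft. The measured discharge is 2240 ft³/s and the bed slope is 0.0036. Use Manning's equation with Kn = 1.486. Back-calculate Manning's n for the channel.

For a triangular section with side slope z = 3.9: A = zy² = 3.9×8.18² = 261 ft²; P = 2y√(1+z²) = 2×8.18×4.026 = 65.87 ft.
Hydraulic radius R = A/P = 261/65.87 = 3.962 ft.
Rearranging Manning's equation: n = (1.486/Q) A R^(2/3) S^(1/2) = (1.486/2240) × 261 × 3.962^(2/3) × √0.0036 = 0.026.

n = 0.026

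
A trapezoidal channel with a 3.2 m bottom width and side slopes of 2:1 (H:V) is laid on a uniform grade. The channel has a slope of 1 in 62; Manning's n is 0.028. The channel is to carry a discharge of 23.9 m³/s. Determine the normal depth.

Manning's equation rearranged: A R^(2/3) = nQ / (1·√S) = 0.028 × 23.9 / (√0.01613) = 5.269.
Try y = 1.25 m: A R^(2/3) = 6.194 — over.
Try y = 1.01 m: A R^(2/3) = 4.09 — short.
Try y = 1.15 m: A R^(2/3) = 5.259 — ≈ 5.269.

y_n = 1.15 m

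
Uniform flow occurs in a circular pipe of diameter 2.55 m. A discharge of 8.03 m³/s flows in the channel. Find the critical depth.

At critical depth, Q² T / (g A³) = 1, i.e. A³/T = Q²/g = 8.03²/9.81 = 6.573.
Try y = 0.965 m: A³/T = 2.245 — low.
Try y = 1.57 m: A³/T = 14.47 — high.
Try y = 1.28 m: A³/T = 6.628 — close enough.

y_c = 1.28 m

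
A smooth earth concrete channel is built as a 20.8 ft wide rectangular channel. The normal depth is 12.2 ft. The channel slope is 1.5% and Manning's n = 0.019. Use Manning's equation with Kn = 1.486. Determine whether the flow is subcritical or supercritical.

Flow area A = b·y = 20.8 × 12.2 = 253.8 ft². Wetted perimeter P = b + 2y = 20.8 + 2×12.2 = 45.2 ft.
Hydraulic radius R = A/P = 253.8/45.2 = 5.614 ft.
V = (1.486/n) R^(2/3) √S = (1.486/0.019) × 5.614^(2/3) × √0.015 = 30.26 ft/s. Hydraulic depth D_h = A/T = 253.8/20.8 = 12.2 ft.
Froude number Fr = V/√(g·D_h) = 30.26/√(32.2×12.2) = 1.53, which is greater than 1, so the flow is supercritical.

supercritical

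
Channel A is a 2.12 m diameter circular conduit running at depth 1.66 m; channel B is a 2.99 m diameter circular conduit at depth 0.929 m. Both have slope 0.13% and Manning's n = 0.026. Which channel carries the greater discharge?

channel A

Channel A: For a circular section of diameter D = 2.12 m at depth y = 1.66 m, the central angle is θ = 2 arccos(1 − 2y/D) = 4.345 rad. Then A = (D²/8)(θ − sin θ) = 2.965 m² and P = Dθ/2 = 4.606 m. Hydraulic radius R = A/P = 2.965/4.606 = 0.6438 m. Q_A = (1/0.026)·2.965·0.6438^(2/3)·√0.0013 = 3.066 m³/s.
Channel B: For a circular section of diameter D = 2.99 m at depth y = 0.929 m, the central angle is θ = 2 arccos(1 − 2y/D) = 2.365 rad. Then A = (D²/8)(θ − sin θ) = 1.86 m² and P = Dθ/2 = 3.536 m. Hydraulic radius R = A/P = 1.86/3.536 = 0.526 m. Q_B = (1/0.026)·1.86·0.526^(2/3)·√0.0013 = 1.681 m³/s.
Q_A = 3.066 m³/s vs Q_B = 1.681 m³/s, so channel A carries more.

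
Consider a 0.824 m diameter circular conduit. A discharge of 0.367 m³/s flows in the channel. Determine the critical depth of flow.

At critical depth, Q² T / (g A³) = 1, i.e. A³/T = Q²/g = 0.367²/9.81 = 0.01373.
Try y = 0.438 m: A³/T = 0.02906 — too large.
Try y = 0.25 m: A³/T = 0.003369 — too small.
Try y = 0.36 m: A³/T = 0.01373 — ≈ 0.01373.

y_c = 0.36 m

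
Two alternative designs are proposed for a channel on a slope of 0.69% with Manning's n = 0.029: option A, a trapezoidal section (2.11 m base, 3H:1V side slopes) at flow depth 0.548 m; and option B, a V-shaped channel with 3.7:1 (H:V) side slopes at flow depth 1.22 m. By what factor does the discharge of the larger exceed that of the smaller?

Channel A: With bottom width b = 2.11 m and side slope z = 3: A = (b + zy)y = (2.11 + 3×0.548)×0.548 = 2.057 m²; P = b + 2y√(1+z²) = 2.11 + 2×0.548×3.162 = 5.576 m. Hydraulic radius R = A/P = 2.057/5.576 = 0.3689 m. Q_A = (1/0.029)·2.057·0.3689^(2/3)·√0.0069 = 3.031 m³/s.
Channel B: For a triangular section with side slope z = 3.7: A = zy² = 3.7×1.22² = 5.507 m²; P = 2y√(1+z²) = 2×1.22×3.833 = 9.352 m. Hydraulic radius R = A/P = 5.507/9.352 = 0.5889 m. Q_B = (1/0.029)·5.507·0.5889^(2/3)·√0.0069 = 11.08 m³/s.
The larger discharge is 11.08 m³/s and the smaller is 3.031 m³/s; the ratio is 3.66.

3.66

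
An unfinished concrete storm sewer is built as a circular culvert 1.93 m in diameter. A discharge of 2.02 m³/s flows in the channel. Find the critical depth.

y_c = 0.677 m

At critical depth, Q² T / (g A³) = 1, i.e. A³/T = Q²/g = 2.02²/9.81 = 0.4159.
Try y = 0.6 m: A³/T = 0.261 — low.
Try y = 0.677 m: A³/T = 0.4163 — matches.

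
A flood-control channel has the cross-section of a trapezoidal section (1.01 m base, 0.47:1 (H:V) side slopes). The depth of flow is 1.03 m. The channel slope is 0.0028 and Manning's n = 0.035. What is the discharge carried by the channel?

Q = 1.4 m³/s

With bottom width b = 1.01 m and side slope z = 0.47: A = (b + zy)y = (1.01 + 0.47×1.03)×1.03 = 1.539 m²; P = b + 2y√(1+z²) = 1.01 + 2×1.03×1.105 = 3.286 m.
Hydraulic radius R = A/P = 1.539/3.286 = 0.4683 m.
Manning's equation: Q = (1/n) A R^(2/3) S^(1/2) = (1/0.035) × 1.539 × 0.4683^(2/3) × 0.0028^(1/2) = 1.4 m³/s.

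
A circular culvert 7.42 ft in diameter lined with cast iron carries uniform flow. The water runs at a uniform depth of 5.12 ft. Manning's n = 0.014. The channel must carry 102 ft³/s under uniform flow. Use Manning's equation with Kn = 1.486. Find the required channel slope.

S = 0.000321

For a circular section of diameter D = 7.42 ft at depth y = 5.12 ft, the central angle is θ = 2 arccos(1 − 2y/D) = 3.921 rad. Then A = (D²/8)(θ − sin θ) = 31.83 ft² and P = Dθ/2 = 14.55 ft.
Hydraulic radius R = A/P = 31.83/14.55 = 2.188 ft.
From Manning's equation, S = [nQ / (1.486 A R^(2/3))]² = [0.014 × 102 / (1.486 × 31.83 × 2.188^(2/3))]² = 0.000321.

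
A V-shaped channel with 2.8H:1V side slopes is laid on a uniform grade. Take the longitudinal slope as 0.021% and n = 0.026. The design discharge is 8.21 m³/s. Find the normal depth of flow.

y_n = 2.25 m

Manning's equation rearranged: A R^(2/3) = nQ / (1·√S) = 0.026 × 8.21 / (√0.00021) = 14.73.
At y = 1.8 m: A R^(2/3) = 8.125 — too small.
At y = 2.73 m: A R^(2/3) = 24.67 — too large.
At y = 2.25 m: A R^(2/3) = 14.73 — matches.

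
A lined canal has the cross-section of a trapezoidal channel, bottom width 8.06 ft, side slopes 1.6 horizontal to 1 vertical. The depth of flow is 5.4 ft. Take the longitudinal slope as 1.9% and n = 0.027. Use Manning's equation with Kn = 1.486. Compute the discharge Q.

Q = 1480 ft³/s

With bottom width b = 8.06 ft and side slope z = 1.6: A = (b + zy)y = (8.06 + 1.6×5.4)×5.4 = 90.18 ft²; P = b + 2y√(1+z²) = 8.06 + 2×5.4×1.887 = 28.44 ft.
Hydraulic radius R = A/P = 90.18/28.44 = 3.171 ft.
Manning's equation: Q = (1.486/n) A R^(2/3) S^(1/2) = (1.486/0.027) × 90.18 × 3.171^(2/3) × 0.019^(1/2) = 1480 ft³/s.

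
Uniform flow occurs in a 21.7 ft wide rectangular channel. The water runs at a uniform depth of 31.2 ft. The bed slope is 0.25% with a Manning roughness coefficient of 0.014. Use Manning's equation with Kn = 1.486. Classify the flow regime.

subcritical

Flow area A = b·y = 21.7 × 31.2 = 677 ft². Wetted perimeter P = b + 2y = 21.7 + 2×31.2 = 84.1 ft.
Hydraulic radius R = A/P = 677/84.1 = 8.05 ft.
V = (1.486/n) R^(2/3) √S = (1.486/0.014) × 8.05^(2/3) × √0.0025 = 21.32 ft/s. Hydraulic depth D_h = A/T = 677/21.7 = 31.2 ft.
Froude number Fr = V/√(g·D_h) = 21.32/√(32.2×31.2) = 0.673, which is less than 1, so the flow is subcritical.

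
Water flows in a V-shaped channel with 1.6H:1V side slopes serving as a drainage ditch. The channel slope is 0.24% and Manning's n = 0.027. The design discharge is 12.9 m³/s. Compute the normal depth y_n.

y_n = 2.17 m

Manning's equation rearranged: A R^(2/3) = nQ / (1·√S) = 0.027 × 12.9 / (√0.0024) = 7.11.
Try y = 1.67 m: A R^(2/3) = 3.545 — too small.
Try y = 2.44 m: A R^(2/3) = 9.744 — too large.
Try y = 2.17 m: A R^(2/3) = 7.127 — ≈ 7.11.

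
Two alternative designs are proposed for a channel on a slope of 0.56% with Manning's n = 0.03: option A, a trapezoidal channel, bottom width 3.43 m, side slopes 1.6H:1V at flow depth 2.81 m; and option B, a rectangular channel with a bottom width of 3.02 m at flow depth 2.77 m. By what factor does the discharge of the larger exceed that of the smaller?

3.68

Channel A: With bottom width b = 3.43 m and side slope z = 1.6: A = (b + zy)y = (3.43 + 1.6×2.81)×2.81 = 22.27 m²; P = b + 2y√(1+z²) = 3.43 + 2×2.81×1.887 = 14.03 m. Hydraulic radius R = A/P = 22.27/14.03 = 1.587 m. Q_A = (1/0.03)·22.27·1.587^(2/3)·√0.0056 = 75.59 m³/s.
Channel B: Flow area A = b·y = 3.02 × 2.77 = 8.365 m². Wetted perimeter P = b + 2y = 3.02 + 2×2.77 = 8.56 m. Hydraulic radius R = A/P = 8.365/8.56 = 0.9773 m. Q_B = (1/0.03)·8.365·0.9773^(2/3)·√0.0056 = 20.55 m³/s.
The larger discharge is 75.59 m³/s and the smaller is 20.55 m³/s; the ratio is 3.68.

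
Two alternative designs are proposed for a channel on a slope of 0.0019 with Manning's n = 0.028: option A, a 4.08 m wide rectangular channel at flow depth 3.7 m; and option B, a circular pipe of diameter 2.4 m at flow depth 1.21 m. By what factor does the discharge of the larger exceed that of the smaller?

11.1

Channel A: Flow area A = b·y = 4.08 × 3.7 = 15.1 m². Wetted perimeter P = b + 2y = 4.08 + 2×3.7 = 11.48 m. Hydraulic radius R = A/P = 15.1/11.48 = 1.315 m. Q_A = (1/0.028)·15.1·1.315^(2/3)·√0.0019 = 28.21 m³/s.
Channel B: For a circular section of diameter D = 2.4 m at depth y = 1.21 m, the central angle is θ = 2 arccos(1 − 2y/D) = 3.158 rad. Then A = (D²/8)(θ − sin θ) = 2.286 m² and P = Dθ/2 = 3.79 m. Hydraulic radius R = A/P = 2.286/3.79 = 0.6032 m. Q_B = (1/0.028)·2.286·0.6032^(2/3)·√0.0019 = 2.54 m³/s.
The larger discharge is 28.21 m³/s and the smaller is 2.54 m³/s; the ratio is 11.1.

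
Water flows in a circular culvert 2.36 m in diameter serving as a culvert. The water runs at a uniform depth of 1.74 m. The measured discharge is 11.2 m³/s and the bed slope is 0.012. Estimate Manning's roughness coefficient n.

For a circular section of diameter D = 2.36 m at depth y = 1.74 m, the central angle is θ = 2 arccos(1 − 2y/D) = 4.131 rad. Then A = (D²/8)(θ − sin θ) = 3.457 m² and P = Dθ/2 = 4.874 m.
Hydraulic radius R = A/P = 3.457/4.874 = 0.7093 m.
Rearranging Manning's equation: n = (1/Q) A R^(2/3) S^(1/2) = (1/11.2) × 3.457 × 0.7093^(2/3) × √0.012 = 0.0269.

n = 0.0269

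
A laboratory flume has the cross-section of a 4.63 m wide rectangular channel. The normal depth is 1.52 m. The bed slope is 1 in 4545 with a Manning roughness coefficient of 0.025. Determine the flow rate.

Flow area A = b·y = 4.63 × 1.52 = 7.038 m². Wetted perimeter P = b + 2y = 4.63 + 2×1.52 = 7.67 m.
Hydraulic radius R = A/P = 7.038/7.67 = 0.9175 m.
Manning's equation: Q = (1/n) A R^(2/3) S^(1/2) = (1/0.025) × 7.038 × 0.9175^(2/3) × 0.00022^(1/2) = 3.94 m³/s.

Q = 3.94 m³/s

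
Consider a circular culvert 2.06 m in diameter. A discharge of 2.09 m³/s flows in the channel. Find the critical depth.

y_c = 0.676 m

At critical depth, Q² T / (g A³) = 1, i.e. A³/T = Q²/g = 2.09²/9.81 = 0.4453.
Trying y = 0.606 m: A³/T = 0.2919 — low.
Trying y = 0.818 m: A³/T = 0.9295 — high.
Trying y = 0.676 m: A³/T = 0.4458 — matches.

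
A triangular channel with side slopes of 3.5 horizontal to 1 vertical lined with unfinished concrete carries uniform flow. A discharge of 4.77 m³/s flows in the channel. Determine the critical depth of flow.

y_c = 0.823 m

At critical depth, Q² T / (g A³) = 1, i.e. A³/T = Q²/g = 4.77²/9.81 = 2.319.
Try y = 0.721 m: A³/T = 1.193 — too small.
Try y = 1.03 m: A³/T = 7.101 — too large.
Try y = 0.823 m: A³/T = 2.313 — matches.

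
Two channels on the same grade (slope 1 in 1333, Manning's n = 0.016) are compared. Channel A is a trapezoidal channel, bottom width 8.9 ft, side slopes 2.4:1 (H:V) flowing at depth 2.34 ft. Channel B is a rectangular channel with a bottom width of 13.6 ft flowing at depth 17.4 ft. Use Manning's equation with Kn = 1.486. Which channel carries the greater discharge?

channel B

Channel A: With bottom width b = 8.9 ft and side slope z = 2.4: A = (b + zy)y = (8.9 + 2.4×2.34)×2.34 = 33.97 ft²; P = b + 2y√(1+z²) = 8.9 + 2×2.34×2.6 = 21.07 ft. Hydraulic radius R = A/P = 33.97/21.07 = 1.612 ft. Q_A = (1.486/0.016)·33.97·1.612^(2/3)·√0.0007502 = 118.8 ft³/s.
Channel B: Flow area A = b·y = 13.6 × 17.4 = 236.6 ft². Wetted perimeter P = b + 2y = 13.6 + 2×17.4 = 48.4 ft. Hydraulic radius R = A/P = 236.6/48.4 = 4.889 ft. Q_B = (1.486/0.016)·236.6·4.889^(2/3)·√0.0007502 = 1734 ft³/s.
Q_A = 118.8 ft³/s vs Q_B = 1734 ft³/s, so channel B carries more.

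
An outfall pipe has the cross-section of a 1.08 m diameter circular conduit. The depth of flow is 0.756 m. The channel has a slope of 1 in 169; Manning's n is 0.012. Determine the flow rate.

For a circular section of diameter D = 1.08 m at depth y = 0.756 m, the central angle is θ = 2 arccos(1 − 2y/D) = 3.965 rad. Then A = (D²/8)(θ − sin θ) = 0.6849 m² and P = Dθ/2 = 2.141 m.
Hydraulic radius R = A/P = 0.6849/2.141 = 0.3199 m.
Manning's equation: Q = (1/n) A R^(2/3) S^(1/2) = (1/0.012) × 0.6849 × 0.3199^(2/3) × 0.005917^(1/2) = 2.05 m³/s.

Q = 2.05 m³/s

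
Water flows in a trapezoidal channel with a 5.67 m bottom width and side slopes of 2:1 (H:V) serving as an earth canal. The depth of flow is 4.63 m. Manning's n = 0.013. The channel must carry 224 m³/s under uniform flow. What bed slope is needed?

With bottom width b = 5.67 m and side slope z = 2: A = (b + zy)y = (5.67 + 2×4.63)×4.63 = 69.13 m²; P = b + 2y√(1+z²) = 5.67 + 2×4.63×2.236 = 26.38 m.
Hydraulic radius R = A/P = 69.13/26.38 = 2.621 m.
From Manning's equation, S = [nQ / (1 A R^(2/3))]² = [0.013 × 224 / (1 × 69.13 × 2.621^(2/3))]² = 0.000491.

S = 0.000491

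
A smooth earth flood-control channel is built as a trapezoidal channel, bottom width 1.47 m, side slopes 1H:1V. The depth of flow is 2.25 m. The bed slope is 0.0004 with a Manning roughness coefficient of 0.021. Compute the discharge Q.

With bottom width b = 1.47 m and side slope z = 1: A = (b + zy)y = (1.47 + 1×2.25)×2.25 = 8.37 m²; P = b + 2y√(1+z²) = 1.47 + 2×2.25×1.414 = 7.834 m.
Hydraulic radius R = A/P = 8.37/7.834 = 1.068 m.
Manning's equation: Q = (1/n) A R^(2/3) S^(1/2) = (1/0.021) × 8.37 × 1.068^(2/3) × 0.0004^(1/2) = 8.33 m³/s.

Q = 8.33 m³/s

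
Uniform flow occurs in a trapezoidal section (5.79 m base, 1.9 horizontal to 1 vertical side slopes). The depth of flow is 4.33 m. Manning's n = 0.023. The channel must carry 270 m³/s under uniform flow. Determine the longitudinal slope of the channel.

With bottom width b = 5.79 m and side slope z = 1.9: A = (b + zy)y = (5.79 + 1.9×4.33)×4.33 = 60.69 m²; P = b + 2y√(1+z²) = 5.79 + 2×4.33×2.147 = 24.38 m.
Hydraulic radius R = A/P = 60.69/24.38 = 2.489 m.
From Manning's equation, S = [nQ / (1 A R^(2/3))]² = [0.023 × 270 / (1 × 60.69 × 2.489^(2/3))]² = 0.0031.

S = 0.0031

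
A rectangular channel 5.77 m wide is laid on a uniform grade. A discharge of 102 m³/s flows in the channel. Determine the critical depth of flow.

For a rectangular channel, critical depth y_c = (q²/g)^(1/3) where q = Q/b = 102/5.77 = 17.68 m²/s.
So y_c = (17.68²/9.81)^(1/3) = 3.17 m.

y_c = 3.17 m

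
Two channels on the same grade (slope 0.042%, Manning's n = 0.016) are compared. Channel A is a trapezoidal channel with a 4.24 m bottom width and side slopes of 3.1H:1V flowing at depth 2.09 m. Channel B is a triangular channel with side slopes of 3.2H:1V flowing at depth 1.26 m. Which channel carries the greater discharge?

Channel A: With bottom width b = 4.24 m and side slope z = 3.1: A = (b + zy)y = (4.24 + 3.1×2.09)×2.09 = 22.4 m²; P = b + 2y√(1+z²) = 4.24 + 2×2.09×3.257 = 17.86 m. Hydraulic radius R = A/P = 22.4/17.86 = 1.255 m. Q_A = (1/0.016)·22.4·1.255^(2/3)·√0.00042 = 33.38 m³/s.
Channel B: For a triangular section with side slope z = 3.2: A = zy² = 3.2×1.26² = 5.08 m²; P = 2y√(1+z²) = 2×1.26×3.353 = 8.449 m. Hydraulic radius R = A/P = 5.08/8.449 = 0.6013 m. Q_B = (1/0.016)·5.08·0.6013^(2/3)·√0.00042 = 4.636 m³/s.
Q_A = 33.38 m³/s vs Q_B = 4.636 m³/s, so channel A carries more.

channel A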